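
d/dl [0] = 0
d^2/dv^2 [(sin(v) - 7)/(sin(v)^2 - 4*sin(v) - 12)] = (-9*sin(v)^5 + 24*sin(v)^4 + 454*sin(v)^2 - 701*sin(v)/2 + 36*sin(3*v) + sin(5*v)/2 - 488)/((sin(v) - 6)^3*(sin(v) + 2)^3)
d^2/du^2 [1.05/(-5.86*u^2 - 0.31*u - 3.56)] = (72.11316*u^2 + 3.81486*u - 1.05*(11.72*u + 0.31)*(23.44*u + 0.62) + 43.80936)/(5.86*u^2 + 0.31*u + 3.56)^3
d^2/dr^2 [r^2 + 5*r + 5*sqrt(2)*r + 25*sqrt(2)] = 2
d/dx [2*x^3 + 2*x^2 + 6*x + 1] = 6*x^2 + 4*x + 6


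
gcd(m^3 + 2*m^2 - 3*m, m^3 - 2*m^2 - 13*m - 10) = 1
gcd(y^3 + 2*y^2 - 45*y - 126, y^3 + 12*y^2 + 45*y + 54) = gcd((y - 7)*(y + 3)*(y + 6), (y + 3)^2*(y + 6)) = y^2 + 9*y + 18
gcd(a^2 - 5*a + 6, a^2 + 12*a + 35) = 1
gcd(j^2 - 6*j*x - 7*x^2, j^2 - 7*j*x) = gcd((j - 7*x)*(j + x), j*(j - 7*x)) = -j + 7*x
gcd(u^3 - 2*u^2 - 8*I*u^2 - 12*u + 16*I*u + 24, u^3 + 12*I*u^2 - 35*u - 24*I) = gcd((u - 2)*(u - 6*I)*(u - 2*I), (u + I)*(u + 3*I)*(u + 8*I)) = 1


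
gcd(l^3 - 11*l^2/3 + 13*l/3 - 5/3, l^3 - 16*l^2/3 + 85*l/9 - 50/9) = l - 5/3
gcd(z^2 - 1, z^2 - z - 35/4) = 1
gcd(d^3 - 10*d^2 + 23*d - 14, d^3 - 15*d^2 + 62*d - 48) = d - 1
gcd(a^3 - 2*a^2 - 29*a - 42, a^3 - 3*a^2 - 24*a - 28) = a^2 - 5*a - 14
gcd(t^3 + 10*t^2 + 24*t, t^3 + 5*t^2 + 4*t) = t^2 + 4*t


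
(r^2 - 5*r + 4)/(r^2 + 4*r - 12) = (r^2 - 5*r + 4)/(r^2 + 4*r - 12)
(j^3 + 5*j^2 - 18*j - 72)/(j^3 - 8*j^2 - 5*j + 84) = (j + 6)/(j - 7)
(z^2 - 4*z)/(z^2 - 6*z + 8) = z/(z - 2)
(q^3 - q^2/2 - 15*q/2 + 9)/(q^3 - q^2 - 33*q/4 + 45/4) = 2*(q - 2)/(2*q - 5)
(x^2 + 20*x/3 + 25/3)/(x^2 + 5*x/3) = (x + 5)/x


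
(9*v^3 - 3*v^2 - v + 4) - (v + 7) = 9*v^3 - 3*v^2 - 2*v - 3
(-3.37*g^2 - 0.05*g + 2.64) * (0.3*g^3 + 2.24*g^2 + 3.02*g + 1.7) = -1.011*g^5 - 7.5638*g^4 - 9.4974*g^3 + 0.0336000000000007*g^2 + 7.8878*g + 4.488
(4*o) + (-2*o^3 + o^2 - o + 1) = -2*o^3 + o^2 + 3*o + 1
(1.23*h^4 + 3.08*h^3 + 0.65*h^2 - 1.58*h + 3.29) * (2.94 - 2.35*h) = -2.8905*h^5 - 3.6218*h^4 + 7.5277*h^3 + 5.624*h^2 - 12.3767*h + 9.6726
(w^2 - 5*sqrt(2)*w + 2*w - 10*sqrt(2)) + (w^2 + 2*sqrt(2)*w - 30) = 2*w^2 - 3*sqrt(2)*w + 2*w - 30 - 10*sqrt(2)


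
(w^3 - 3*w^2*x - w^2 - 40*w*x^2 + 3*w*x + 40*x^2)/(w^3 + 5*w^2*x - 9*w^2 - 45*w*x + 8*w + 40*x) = (w - 8*x)/(w - 8)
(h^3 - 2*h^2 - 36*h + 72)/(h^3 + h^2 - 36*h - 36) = (h - 2)/(h + 1)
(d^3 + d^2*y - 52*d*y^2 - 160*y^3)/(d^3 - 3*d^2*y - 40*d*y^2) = (d + 4*y)/d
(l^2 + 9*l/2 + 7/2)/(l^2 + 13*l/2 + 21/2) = (l + 1)/(l + 3)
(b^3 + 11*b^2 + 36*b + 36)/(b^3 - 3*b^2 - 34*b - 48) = (b + 6)/(b - 8)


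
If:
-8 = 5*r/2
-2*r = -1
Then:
No Solution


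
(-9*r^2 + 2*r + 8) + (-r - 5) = -9*r^2 + r + 3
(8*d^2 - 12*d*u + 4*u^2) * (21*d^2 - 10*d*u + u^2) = 168*d^4 - 332*d^3*u + 212*d^2*u^2 - 52*d*u^3 + 4*u^4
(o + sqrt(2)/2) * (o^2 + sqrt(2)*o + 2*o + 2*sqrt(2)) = o^3 + 2*o^2 + 3*sqrt(2)*o^2/2 + o + 3*sqrt(2)*o + 2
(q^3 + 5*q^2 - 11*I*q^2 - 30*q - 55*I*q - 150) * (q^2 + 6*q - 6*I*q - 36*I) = q^5 + 11*q^4 - 17*I*q^4 - 66*q^3 - 187*I*q^3 - 1056*q^2 - 330*I*q^2 - 2880*q + 1980*I*q + 5400*I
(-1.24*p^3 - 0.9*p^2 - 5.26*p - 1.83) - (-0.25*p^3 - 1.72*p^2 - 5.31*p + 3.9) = -0.99*p^3 + 0.82*p^2 + 0.0499999999999998*p - 5.73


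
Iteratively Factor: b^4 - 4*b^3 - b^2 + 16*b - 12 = (b + 2)*(b^3 - 6*b^2 + 11*b - 6) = (b - 1)*(b + 2)*(b^2 - 5*b + 6) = (b - 3)*(b - 1)*(b + 2)*(b - 2)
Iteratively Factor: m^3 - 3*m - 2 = (m + 1)*(m^2 - m - 2) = (m + 1)^2*(m - 2)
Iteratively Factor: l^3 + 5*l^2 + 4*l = (l)*(l^2 + 5*l + 4) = l*(l + 1)*(l + 4)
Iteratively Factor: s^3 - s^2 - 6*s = (s - 3)*(s^2 + 2*s) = s*(s - 3)*(s + 2)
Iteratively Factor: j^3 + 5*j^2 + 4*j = (j + 1)*(j^2 + 4*j) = (j + 1)*(j + 4)*(j)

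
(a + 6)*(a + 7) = a^2 + 13*a + 42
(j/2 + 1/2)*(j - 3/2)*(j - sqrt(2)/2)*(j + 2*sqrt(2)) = j^4/2 - j^3/4 + 3*sqrt(2)*j^3/4 - 7*j^2/4 - 3*sqrt(2)*j^2/8 - 9*sqrt(2)*j/8 + j/2 + 3/2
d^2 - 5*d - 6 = (d - 6)*(d + 1)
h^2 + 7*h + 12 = (h + 3)*(h + 4)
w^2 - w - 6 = (w - 3)*(w + 2)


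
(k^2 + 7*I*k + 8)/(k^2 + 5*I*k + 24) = (k - I)/(k - 3*I)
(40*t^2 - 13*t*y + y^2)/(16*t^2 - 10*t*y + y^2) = (-5*t + y)/(-2*t + y)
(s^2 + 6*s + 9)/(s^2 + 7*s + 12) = (s + 3)/(s + 4)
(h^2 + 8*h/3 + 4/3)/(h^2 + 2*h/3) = (h + 2)/h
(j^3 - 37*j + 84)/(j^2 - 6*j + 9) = (j^2 + 3*j - 28)/(j - 3)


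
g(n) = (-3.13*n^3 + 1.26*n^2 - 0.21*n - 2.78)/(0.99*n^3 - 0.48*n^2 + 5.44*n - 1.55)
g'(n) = (-9.39*n^2 + 2.52*n - 0.21)/(0.99*n^3 - 0.48*n^2 + 5.44*n - 1.55) + (-2.97*n^2 + 0.96*n - 5.44)*(-3.13*n^3 + 1.26*n^2 - 0.21*n - 2.78)/(0.99*n^3 - 0.48*n^2 + 5.44*n - 1.55)^2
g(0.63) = -1.65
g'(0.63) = 3.92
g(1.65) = -1.30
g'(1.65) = -0.57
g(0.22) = 7.65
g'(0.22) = 112.61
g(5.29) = -2.69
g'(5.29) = -0.15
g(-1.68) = -0.95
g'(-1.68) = 0.97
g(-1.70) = -0.97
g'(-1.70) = 0.96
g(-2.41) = -1.56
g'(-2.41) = 0.70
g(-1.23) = -0.48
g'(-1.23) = 1.12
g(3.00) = -2.06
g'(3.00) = -0.45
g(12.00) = -3.07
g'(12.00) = -0.02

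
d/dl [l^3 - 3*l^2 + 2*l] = 3*l^2 - 6*l + 2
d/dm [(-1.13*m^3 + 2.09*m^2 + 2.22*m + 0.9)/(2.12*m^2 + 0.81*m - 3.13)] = (-2.3956*m^4 - 1.8306*m^3 + 7.5972*m^2 - 16.8994*m - 7.6776)/(4.4944*m^4 + 3.4344*m^3 - 12.6151*m^2 - 5.0706*m + 9.7969)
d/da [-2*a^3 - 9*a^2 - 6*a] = -6*a^2 - 18*a - 6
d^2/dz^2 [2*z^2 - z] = 4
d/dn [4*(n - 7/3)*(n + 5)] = 8*n + 32/3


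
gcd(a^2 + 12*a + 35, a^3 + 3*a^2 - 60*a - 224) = a + 7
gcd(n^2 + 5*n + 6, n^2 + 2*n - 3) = n + 3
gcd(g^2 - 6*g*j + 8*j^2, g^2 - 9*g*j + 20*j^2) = g - 4*j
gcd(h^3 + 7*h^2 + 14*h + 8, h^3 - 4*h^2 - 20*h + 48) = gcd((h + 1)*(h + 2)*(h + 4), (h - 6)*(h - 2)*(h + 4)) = h + 4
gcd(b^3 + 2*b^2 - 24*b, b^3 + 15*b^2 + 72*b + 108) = b + 6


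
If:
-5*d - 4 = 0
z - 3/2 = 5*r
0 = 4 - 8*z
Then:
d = -4/5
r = -1/5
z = 1/2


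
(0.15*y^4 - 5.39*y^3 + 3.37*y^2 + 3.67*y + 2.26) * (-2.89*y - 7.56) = -0.4335*y^5 + 14.4431*y^4 + 31.0091*y^3 - 36.0835*y^2 - 34.2766*y - 17.0856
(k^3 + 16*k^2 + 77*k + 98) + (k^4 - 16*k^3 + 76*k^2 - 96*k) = k^4 - 15*k^3 + 92*k^2 - 19*k + 98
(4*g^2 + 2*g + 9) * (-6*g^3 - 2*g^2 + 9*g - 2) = -24*g^5 - 20*g^4 - 22*g^3 - 8*g^2 + 77*g - 18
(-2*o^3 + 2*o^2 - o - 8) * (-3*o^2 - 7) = 6*o^5 - 6*o^4 + 17*o^3 + 10*o^2 + 7*o + 56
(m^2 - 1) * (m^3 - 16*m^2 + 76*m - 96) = m^5 - 16*m^4 + 75*m^3 - 80*m^2 - 76*m + 96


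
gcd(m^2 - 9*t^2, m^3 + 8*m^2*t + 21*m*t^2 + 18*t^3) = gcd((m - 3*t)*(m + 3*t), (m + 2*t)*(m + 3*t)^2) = m + 3*t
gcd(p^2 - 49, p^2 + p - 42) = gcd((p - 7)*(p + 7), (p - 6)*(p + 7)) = p + 7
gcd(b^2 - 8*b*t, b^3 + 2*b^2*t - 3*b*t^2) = b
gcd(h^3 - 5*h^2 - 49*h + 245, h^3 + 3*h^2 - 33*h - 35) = h^2 + 2*h - 35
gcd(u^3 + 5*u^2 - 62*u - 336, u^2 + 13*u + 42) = u^2 + 13*u + 42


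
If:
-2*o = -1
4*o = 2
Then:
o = 1/2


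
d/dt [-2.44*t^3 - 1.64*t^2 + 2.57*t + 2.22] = -7.32*t^2 - 3.28*t + 2.57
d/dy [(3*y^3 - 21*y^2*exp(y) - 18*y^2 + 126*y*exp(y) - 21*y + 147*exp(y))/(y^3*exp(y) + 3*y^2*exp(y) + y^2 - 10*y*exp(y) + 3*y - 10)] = 3*(-(y^3 - 7*y^2*exp(y) - 6*y^2 + 42*y*exp(y) - 7*y + 49*exp(y))*(y^3*exp(y) + 6*y^2*exp(y) - 4*y*exp(y) + 2*y - 10*exp(y) + 3) + (-7*y^2*exp(y) + 3*y^2 + 28*y*exp(y) - 12*y + 91*exp(y) - 7)*(y^3*exp(y) + 3*y^2*exp(y) + y^2 - 10*y*exp(y) + 3*y - 10))/(y^3*exp(y) + 3*y^2*exp(y) + y^2 - 10*y*exp(y) + 3*y - 10)^2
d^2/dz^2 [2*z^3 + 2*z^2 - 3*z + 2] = 12*z + 4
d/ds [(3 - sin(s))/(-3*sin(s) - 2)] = 11*cos(s)/(3*sin(s) + 2)^2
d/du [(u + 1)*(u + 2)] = 2*u + 3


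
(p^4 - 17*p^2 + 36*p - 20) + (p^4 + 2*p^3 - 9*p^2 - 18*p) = 2*p^4 + 2*p^3 - 26*p^2 + 18*p - 20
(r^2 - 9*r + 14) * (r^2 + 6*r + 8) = r^4 - 3*r^3 - 32*r^2 + 12*r + 112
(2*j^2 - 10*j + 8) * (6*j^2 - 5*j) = 12*j^4 - 70*j^3 + 98*j^2 - 40*j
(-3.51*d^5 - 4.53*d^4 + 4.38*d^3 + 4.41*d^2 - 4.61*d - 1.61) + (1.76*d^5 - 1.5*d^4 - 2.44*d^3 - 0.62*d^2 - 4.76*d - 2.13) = -1.75*d^5 - 6.03*d^4 + 1.94*d^3 + 3.79*d^2 - 9.37*d - 3.74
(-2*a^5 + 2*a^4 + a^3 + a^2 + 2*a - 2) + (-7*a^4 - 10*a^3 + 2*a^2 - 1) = -2*a^5 - 5*a^4 - 9*a^3 + 3*a^2 + 2*a - 3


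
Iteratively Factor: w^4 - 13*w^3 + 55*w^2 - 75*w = (w - 5)*(w^3 - 8*w^2 + 15*w) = (w - 5)^2*(w^2 - 3*w) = (w - 5)^2*(w - 3)*(w)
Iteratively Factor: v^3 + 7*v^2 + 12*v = (v)*(v^2 + 7*v + 12) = v*(v + 3)*(v + 4)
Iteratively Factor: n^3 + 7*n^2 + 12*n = (n)*(n^2 + 7*n + 12) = n*(n + 3)*(n + 4)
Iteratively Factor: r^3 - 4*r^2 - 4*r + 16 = (r - 2)*(r^2 - 2*r - 8) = (r - 4)*(r - 2)*(r + 2)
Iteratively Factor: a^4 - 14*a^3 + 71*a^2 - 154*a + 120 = (a - 4)*(a^3 - 10*a^2 + 31*a - 30) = (a - 5)*(a - 4)*(a^2 - 5*a + 6) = (a - 5)*(a - 4)*(a - 3)*(a - 2)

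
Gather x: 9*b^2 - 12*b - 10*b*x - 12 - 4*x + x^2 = 9*b^2 - 12*b + x^2 + x*(-10*b - 4) - 12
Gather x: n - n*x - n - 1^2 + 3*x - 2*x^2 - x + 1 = -2*x^2 + x*(2 - n)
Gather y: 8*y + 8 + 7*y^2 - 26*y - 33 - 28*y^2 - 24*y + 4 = -21*y^2 - 42*y - 21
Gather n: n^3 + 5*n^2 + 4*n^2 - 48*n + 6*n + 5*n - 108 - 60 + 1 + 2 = n^3 + 9*n^2 - 37*n - 165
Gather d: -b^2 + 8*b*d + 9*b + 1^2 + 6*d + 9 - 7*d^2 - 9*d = -b^2 + 9*b - 7*d^2 + d*(8*b - 3) + 10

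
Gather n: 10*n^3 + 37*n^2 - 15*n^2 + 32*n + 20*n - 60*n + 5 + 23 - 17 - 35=10*n^3 + 22*n^2 - 8*n - 24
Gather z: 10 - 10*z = 10 - 10*z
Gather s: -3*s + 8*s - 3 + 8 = 5*s + 5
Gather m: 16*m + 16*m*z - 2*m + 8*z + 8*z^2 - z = m*(16*z + 14) + 8*z^2 + 7*z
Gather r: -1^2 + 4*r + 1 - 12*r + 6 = 6 - 8*r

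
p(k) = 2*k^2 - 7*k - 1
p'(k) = 4*k - 7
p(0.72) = -5.00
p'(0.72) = -4.12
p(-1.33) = 11.85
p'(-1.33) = -12.32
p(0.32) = -3.04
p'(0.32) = -5.72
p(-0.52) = 3.18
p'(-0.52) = -9.08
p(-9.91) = 264.79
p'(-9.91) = -46.64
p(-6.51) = 129.33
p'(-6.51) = -33.04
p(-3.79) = 54.26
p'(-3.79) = -22.16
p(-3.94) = 57.63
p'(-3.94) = -22.76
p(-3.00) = 38.00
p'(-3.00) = -19.00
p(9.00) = 98.00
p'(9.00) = 29.00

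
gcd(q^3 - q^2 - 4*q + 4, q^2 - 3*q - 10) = q + 2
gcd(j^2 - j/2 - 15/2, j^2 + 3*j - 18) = j - 3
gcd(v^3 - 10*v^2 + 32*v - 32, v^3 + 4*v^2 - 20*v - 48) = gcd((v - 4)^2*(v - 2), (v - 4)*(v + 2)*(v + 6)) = v - 4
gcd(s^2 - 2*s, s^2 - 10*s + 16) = s - 2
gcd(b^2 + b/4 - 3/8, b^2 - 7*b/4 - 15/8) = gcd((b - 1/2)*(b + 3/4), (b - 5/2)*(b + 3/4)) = b + 3/4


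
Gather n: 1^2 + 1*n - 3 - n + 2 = 0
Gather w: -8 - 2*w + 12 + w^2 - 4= w^2 - 2*w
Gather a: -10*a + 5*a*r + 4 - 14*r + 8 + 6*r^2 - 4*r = a*(5*r - 10) + 6*r^2 - 18*r + 12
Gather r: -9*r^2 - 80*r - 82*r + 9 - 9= -9*r^2 - 162*r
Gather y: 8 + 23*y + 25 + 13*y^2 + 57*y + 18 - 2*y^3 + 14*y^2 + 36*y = -2*y^3 + 27*y^2 + 116*y + 51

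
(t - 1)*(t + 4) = t^2 + 3*t - 4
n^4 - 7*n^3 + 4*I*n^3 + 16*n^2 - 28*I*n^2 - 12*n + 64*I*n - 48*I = (n - 3)*(n - 2)^2*(n + 4*I)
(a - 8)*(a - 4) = a^2 - 12*a + 32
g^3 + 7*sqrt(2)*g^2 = g^2*(g + 7*sqrt(2))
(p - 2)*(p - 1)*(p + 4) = p^3 + p^2 - 10*p + 8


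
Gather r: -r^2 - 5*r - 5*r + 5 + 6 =-r^2 - 10*r + 11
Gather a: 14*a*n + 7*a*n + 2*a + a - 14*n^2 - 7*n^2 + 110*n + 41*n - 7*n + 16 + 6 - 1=a*(21*n + 3) - 21*n^2 + 144*n + 21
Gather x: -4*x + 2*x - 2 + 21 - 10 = 9 - 2*x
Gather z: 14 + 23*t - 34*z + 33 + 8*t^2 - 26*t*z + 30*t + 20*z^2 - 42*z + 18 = 8*t^2 + 53*t + 20*z^2 + z*(-26*t - 76) + 65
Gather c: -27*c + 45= 45 - 27*c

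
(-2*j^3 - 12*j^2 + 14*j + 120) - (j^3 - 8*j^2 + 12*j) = -3*j^3 - 4*j^2 + 2*j + 120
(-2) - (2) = -4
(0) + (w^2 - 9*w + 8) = w^2 - 9*w + 8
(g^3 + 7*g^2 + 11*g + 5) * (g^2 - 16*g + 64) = g^5 - 9*g^4 - 37*g^3 + 277*g^2 + 624*g + 320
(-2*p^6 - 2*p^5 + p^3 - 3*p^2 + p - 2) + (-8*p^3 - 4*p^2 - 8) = -2*p^6 - 2*p^5 - 7*p^3 - 7*p^2 + p - 10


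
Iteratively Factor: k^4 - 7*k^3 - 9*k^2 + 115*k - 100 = (k - 1)*(k^3 - 6*k^2 - 15*k + 100) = (k - 1)*(k + 4)*(k^2 - 10*k + 25) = (k - 5)*(k - 1)*(k + 4)*(k - 5)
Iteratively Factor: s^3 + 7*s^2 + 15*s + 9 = (s + 3)*(s^2 + 4*s + 3) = (s + 3)^2*(s + 1)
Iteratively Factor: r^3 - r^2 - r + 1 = (r - 1)*(r^2 - 1) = (r - 1)^2*(r + 1)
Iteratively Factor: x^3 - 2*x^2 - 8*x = (x + 2)*(x^2 - 4*x) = (x - 4)*(x + 2)*(x)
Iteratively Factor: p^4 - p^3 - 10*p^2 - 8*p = (p - 4)*(p^3 + 3*p^2 + 2*p) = (p - 4)*(p + 1)*(p^2 + 2*p) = p*(p - 4)*(p + 1)*(p + 2)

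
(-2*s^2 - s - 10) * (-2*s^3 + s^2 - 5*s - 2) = 4*s^5 + 29*s^3 - s^2 + 52*s + 20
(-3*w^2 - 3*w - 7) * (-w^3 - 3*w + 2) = 3*w^5 + 3*w^4 + 16*w^3 + 3*w^2 + 15*w - 14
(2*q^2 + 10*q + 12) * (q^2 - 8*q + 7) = 2*q^4 - 6*q^3 - 54*q^2 - 26*q + 84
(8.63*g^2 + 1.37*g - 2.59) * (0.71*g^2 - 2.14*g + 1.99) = 6.1273*g^4 - 17.4955*g^3 + 12.403*g^2 + 8.2689*g - 5.1541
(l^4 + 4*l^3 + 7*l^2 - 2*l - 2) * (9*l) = 9*l^5 + 36*l^4 + 63*l^3 - 18*l^2 - 18*l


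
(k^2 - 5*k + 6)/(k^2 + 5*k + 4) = (k^2 - 5*k + 6)/(k^2 + 5*k + 4)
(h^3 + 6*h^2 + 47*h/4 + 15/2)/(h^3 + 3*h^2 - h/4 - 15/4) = (h + 2)/(h - 1)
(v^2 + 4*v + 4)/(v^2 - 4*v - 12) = (v + 2)/(v - 6)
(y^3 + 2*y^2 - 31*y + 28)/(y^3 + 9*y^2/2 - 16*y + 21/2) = 2*(y - 4)/(2*y - 3)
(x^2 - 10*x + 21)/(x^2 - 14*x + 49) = (x - 3)/(x - 7)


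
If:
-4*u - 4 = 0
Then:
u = -1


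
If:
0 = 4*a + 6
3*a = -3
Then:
No Solution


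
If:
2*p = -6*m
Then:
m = -p/3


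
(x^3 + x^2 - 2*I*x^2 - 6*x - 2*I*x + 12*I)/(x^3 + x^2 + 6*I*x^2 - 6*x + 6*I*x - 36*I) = (x - 2*I)/(x + 6*I)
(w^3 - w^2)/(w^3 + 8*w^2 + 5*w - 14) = w^2/(w^2 + 9*w + 14)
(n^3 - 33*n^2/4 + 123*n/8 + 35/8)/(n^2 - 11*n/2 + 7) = (4*n^2 - 19*n - 5)/(4*(n - 2))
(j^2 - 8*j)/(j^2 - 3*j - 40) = j/(j + 5)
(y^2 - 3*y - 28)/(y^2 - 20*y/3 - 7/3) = 3*(y + 4)/(3*y + 1)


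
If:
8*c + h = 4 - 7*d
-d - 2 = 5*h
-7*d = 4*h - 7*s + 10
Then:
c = 211/124 - 119*s/124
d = 35*s/31 - 42/31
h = -7*s/31 - 4/31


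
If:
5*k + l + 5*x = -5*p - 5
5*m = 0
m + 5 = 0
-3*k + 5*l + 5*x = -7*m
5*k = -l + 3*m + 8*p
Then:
No Solution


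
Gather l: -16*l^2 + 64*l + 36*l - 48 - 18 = -16*l^2 + 100*l - 66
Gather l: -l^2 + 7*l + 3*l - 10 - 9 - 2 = -l^2 + 10*l - 21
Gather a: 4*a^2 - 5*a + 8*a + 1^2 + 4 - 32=4*a^2 + 3*a - 27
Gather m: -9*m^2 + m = -9*m^2 + m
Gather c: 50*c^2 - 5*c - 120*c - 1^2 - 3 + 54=50*c^2 - 125*c + 50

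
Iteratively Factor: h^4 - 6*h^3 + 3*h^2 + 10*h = (h - 2)*(h^3 - 4*h^2 - 5*h) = (h - 5)*(h - 2)*(h^2 + h) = (h - 5)*(h - 2)*(h + 1)*(h)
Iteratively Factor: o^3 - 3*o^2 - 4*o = (o - 4)*(o^2 + o) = o*(o - 4)*(o + 1)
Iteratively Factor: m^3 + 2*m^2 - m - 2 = (m + 2)*(m^2 - 1) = (m - 1)*(m + 2)*(m + 1)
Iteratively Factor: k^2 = (k)*(k)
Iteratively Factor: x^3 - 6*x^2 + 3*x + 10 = (x - 2)*(x^2 - 4*x - 5) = (x - 2)*(x + 1)*(x - 5)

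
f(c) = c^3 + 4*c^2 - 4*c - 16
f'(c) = 3*c^2 + 8*c - 4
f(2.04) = 0.98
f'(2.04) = 24.80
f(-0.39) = -13.89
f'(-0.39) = -6.66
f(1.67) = -6.87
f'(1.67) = 17.73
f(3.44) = 58.28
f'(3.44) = 59.02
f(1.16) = -13.70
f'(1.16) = 9.32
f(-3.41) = 4.50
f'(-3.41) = 3.60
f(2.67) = 20.87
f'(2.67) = 38.75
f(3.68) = 73.29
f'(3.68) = 66.07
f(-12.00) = -1120.00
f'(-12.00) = 332.00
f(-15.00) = -2431.00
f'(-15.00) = 551.00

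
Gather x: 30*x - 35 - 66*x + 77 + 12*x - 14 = 28 - 24*x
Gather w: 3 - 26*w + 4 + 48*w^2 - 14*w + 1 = 48*w^2 - 40*w + 8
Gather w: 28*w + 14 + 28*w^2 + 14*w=28*w^2 + 42*w + 14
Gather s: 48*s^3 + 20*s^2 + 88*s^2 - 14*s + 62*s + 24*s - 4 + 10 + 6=48*s^3 + 108*s^2 + 72*s + 12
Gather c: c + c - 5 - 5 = 2*c - 10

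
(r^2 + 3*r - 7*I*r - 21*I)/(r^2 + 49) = (r + 3)/(r + 7*I)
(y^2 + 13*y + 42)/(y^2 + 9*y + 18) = (y + 7)/(y + 3)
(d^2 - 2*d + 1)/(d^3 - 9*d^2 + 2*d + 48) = (d^2 - 2*d + 1)/(d^3 - 9*d^2 + 2*d + 48)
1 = 1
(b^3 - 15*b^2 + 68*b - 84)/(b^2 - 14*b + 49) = (b^2 - 8*b + 12)/(b - 7)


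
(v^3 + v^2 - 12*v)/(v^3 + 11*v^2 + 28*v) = (v - 3)/(v + 7)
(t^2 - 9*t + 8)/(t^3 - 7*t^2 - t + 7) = (t - 8)/(t^2 - 6*t - 7)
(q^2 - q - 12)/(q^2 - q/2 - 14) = 2*(q + 3)/(2*q + 7)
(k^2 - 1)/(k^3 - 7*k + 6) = (k + 1)/(k^2 + k - 6)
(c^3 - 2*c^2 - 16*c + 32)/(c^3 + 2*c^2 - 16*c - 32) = (c - 2)/(c + 2)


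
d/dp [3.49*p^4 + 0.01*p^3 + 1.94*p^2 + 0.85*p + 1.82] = 13.96*p^3 + 0.03*p^2 + 3.88*p + 0.85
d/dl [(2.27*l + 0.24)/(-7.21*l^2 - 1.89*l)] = (16.3667*l^2 + 3.4608*l + 0.4536)/(l^2*(51.9841*l^2 + 27.2538*l + 3.5721))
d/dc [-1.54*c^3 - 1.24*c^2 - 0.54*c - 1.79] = -4.62*c^2 - 2.48*c - 0.54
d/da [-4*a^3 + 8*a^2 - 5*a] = -12*a^2 + 16*a - 5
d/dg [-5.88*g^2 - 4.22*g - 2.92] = -11.76*g - 4.22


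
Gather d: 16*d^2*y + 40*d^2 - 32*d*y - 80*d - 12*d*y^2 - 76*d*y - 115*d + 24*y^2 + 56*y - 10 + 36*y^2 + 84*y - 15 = d^2*(16*y + 40) + d*(-12*y^2 - 108*y - 195) + 60*y^2 + 140*y - 25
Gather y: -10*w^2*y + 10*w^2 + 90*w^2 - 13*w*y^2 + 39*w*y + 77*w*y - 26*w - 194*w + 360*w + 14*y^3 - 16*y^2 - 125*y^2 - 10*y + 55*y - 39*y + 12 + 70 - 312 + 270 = 100*w^2 + 140*w + 14*y^3 + y^2*(-13*w - 141) + y*(-10*w^2 + 116*w + 6) + 40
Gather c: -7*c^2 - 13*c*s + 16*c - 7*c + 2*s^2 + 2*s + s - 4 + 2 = -7*c^2 + c*(9 - 13*s) + 2*s^2 + 3*s - 2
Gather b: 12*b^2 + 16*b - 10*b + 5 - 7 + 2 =12*b^2 + 6*b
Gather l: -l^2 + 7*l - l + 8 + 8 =-l^2 + 6*l + 16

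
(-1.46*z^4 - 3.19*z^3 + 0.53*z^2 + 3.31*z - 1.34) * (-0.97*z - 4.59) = 1.4162*z^5 + 9.7957*z^4 + 14.128*z^3 - 5.6434*z^2 - 13.8931*z + 6.1506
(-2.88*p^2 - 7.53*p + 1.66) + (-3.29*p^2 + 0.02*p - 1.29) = -6.17*p^2 - 7.51*p + 0.37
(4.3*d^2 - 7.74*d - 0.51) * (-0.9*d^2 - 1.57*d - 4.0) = -3.87*d^4 + 0.215*d^3 - 4.5892*d^2 + 31.7607*d + 2.04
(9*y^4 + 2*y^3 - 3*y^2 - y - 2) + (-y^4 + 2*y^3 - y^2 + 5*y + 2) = 8*y^4 + 4*y^3 - 4*y^2 + 4*y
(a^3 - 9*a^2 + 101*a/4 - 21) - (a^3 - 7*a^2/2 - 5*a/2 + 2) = -11*a^2/2 + 111*a/4 - 23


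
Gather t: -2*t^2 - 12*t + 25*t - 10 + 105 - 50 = -2*t^2 + 13*t + 45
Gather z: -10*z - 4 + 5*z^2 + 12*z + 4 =5*z^2 + 2*z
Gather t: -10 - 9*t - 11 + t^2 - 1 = t^2 - 9*t - 22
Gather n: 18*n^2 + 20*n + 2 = 18*n^2 + 20*n + 2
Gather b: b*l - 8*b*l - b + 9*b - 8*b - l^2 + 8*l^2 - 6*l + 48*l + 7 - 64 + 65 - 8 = -7*b*l + 7*l^2 + 42*l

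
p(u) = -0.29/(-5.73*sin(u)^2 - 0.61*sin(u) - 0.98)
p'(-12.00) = -0.19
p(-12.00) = 0.10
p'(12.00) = 0.26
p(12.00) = 0.13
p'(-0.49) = 0.32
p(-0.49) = 0.15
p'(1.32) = -0.02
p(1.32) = 0.04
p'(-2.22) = -0.09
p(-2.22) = 0.07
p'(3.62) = -0.33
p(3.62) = 0.15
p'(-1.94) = -0.04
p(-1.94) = 0.05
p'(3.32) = -0.37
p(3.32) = 0.28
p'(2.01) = 0.03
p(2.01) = 0.05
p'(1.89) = 0.02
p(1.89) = 0.04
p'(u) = -0.29*(11.46*sin(u)*cos(u) + 0.61*cos(u))/(-5.73*sin(u)^2 - 0.61*sin(u) - 0.98)^2 = -(3.3234*sin(u) + 0.1769)*cos(u)/(5.73*sin(u)^2 + 0.61*sin(u) + 0.98)^2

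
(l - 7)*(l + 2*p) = l^2 + 2*l*p - 7*l - 14*p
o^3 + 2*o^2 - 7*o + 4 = (o - 1)^2*(o + 4)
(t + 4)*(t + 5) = t^2 + 9*t + 20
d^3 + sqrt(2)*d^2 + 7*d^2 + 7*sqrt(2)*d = d*(d + 7)*(d + sqrt(2))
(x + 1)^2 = x^2 + 2*x + 1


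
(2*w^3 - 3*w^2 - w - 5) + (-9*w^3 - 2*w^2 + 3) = -7*w^3 - 5*w^2 - w - 2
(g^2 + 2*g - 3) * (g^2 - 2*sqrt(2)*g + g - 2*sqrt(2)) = g^4 - 2*sqrt(2)*g^3 + 3*g^3 - 6*sqrt(2)*g^2 - g^2 - 3*g + 2*sqrt(2)*g + 6*sqrt(2)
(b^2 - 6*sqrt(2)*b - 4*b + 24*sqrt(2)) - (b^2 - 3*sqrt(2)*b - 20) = -3*sqrt(2)*b - 4*b + 20 + 24*sqrt(2)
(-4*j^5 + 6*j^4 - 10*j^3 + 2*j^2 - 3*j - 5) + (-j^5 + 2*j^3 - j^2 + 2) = -5*j^5 + 6*j^4 - 8*j^3 + j^2 - 3*j - 3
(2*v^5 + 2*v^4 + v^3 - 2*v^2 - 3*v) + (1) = 2*v^5 + 2*v^4 + v^3 - 2*v^2 - 3*v + 1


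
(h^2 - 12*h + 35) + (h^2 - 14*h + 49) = 2*h^2 - 26*h + 84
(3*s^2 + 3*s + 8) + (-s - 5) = 3*s^2 + 2*s + 3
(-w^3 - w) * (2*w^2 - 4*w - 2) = -2*w^5 + 4*w^4 + 4*w^2 + 2*w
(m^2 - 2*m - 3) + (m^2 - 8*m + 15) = 2*m^2 - 10*m + 12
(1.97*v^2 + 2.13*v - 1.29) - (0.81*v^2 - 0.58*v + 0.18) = 1.16*v^2 + 2.71*v - 1.47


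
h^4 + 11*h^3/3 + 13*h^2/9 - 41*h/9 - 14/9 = (h - 1)*(h + 1/3)*(h + 2)*(h + 7/3)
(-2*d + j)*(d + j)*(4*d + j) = -8*d^3 - 6*d^2*j + 3*d*j^2 + j^3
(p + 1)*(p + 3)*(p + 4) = p^3 + 8*p^2 + 19*p + 12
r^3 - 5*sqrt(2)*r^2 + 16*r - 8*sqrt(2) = (r - 2*sqrt(2))^2*(r - sqrt(2))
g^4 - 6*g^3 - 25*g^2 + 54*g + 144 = (g - 8)*(g - 3)*(g + 2)*(g + 3)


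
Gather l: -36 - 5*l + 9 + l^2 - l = l^2 - 6*l - 27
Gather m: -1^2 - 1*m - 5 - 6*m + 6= -7*m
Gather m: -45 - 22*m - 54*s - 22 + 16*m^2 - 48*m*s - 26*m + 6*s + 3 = 16*m^2 + m*(-48*s - 48) - 48*s - 64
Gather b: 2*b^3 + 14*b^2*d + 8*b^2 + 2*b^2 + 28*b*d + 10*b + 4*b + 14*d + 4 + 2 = 2*b^3 + b^2*(14*d + 10) + b*(28*d + 14) + 14*d + 6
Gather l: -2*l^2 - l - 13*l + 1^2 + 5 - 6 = -2*l^2 - 14*l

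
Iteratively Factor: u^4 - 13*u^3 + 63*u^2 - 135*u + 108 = (u - 4)*(u^3 - 9*u^2 + 27*u - 27) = (u - 4)*(u - 3)*(u^2 - 6*u + 9) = (u - 4)*(u - 3)^2*(u - 3)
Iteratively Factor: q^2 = (q)*(q)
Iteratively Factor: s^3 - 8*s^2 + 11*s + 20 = (s - 4)*(s^2 - 4*s - 5) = (s - 5)*(s - 4)*(s + 1)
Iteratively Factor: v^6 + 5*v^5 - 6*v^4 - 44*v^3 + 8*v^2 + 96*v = (v + 2)*(v^5 + 3*v^4 - 12*v^3 - 20*v^2 + 48*v) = (v + 2)*(v + 4)*(v^4 - v^3 - 8*v^2 + 12*v) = (v - 2)*(v + 2)*(v + 4)*(v^3 + v^2 - 6*v) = (v - 2)^2*(v + 2)*(v + 4)*(v^2 + 3*v) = (v - 2)^2*(v + 2)*(v + 3)*(v + 4)*(v)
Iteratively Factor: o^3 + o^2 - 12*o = (o + 4)*(o^2 - 3*o) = o*(o + 4)*(o - 3)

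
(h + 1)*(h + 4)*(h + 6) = h^3 + 11*h^2 + 34*h + 24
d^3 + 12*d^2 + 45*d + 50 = (d + 2)*(d + 5)^2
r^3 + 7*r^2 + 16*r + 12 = (r + 2)^2*(r + 3)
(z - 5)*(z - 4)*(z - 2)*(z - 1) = z^4 - 12*z^3 + 49*z^2 - 78*z + 40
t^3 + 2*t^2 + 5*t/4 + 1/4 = (t + 1/2)^2*(t + 1)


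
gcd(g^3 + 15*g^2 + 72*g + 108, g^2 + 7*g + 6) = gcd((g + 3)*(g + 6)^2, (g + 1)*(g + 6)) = g + 6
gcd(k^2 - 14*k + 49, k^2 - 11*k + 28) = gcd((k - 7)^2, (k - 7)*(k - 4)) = k - 7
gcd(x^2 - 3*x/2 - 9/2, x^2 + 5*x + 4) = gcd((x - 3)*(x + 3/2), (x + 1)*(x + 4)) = 1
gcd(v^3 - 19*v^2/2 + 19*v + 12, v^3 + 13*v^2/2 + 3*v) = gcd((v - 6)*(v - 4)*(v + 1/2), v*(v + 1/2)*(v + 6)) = v + 1/2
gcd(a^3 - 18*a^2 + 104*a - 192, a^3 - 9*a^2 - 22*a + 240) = a^2 - 14*a + 48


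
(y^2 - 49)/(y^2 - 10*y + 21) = (y + 7)/(y - 3)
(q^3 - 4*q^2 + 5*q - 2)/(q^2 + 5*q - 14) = (q^2 - 2*q + 1)/(q + 7)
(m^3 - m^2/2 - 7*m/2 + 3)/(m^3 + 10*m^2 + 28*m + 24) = (2*m^2 - 5*m + 3)/(2*(m^2 + 8*m + 12))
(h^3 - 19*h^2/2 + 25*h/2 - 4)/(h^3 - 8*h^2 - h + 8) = (h - 1/2)/(h + 1)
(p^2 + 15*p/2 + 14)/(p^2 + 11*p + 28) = (p + 7/2)/(p + 7)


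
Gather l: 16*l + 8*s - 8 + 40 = 16*l + 8*s + 32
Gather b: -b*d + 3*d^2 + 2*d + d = -b*d + 3*d^2 + 3*d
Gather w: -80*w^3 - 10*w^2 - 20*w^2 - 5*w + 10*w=-80*w^3 - 30*w^2 + 5*w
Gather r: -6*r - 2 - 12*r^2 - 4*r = -12*r^2 - 10*r - 2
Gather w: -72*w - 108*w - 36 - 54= -180*w - 90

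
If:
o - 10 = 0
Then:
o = 10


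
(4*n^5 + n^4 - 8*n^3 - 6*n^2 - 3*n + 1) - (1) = 4*n^5 + n^4 - 8*n^3 - 6*n^2 - 3*n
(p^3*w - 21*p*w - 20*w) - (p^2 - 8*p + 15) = p^3*w - p^2 - 21*p*w + 8*p - 20*w - 15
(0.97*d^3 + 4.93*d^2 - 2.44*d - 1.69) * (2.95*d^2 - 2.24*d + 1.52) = 2.8615*d^5 + 12.3707*d^4 - 16.7668*d^3 + 7.9737*d^2 + 0.0768*d - 2.5688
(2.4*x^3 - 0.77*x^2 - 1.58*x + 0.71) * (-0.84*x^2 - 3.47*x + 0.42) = -2.016*x^5 - 7.6812*x^4 + 5.0071*x^3 + 4.5628*x^2 - 3.1273*x + 0.2982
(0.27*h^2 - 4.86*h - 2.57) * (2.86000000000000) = 0.7722*h^2 - 13.8996*h - 7.3502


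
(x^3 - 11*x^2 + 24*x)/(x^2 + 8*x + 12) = x*(x^2 - 11*x + 24)/(x^2 + 8*x + 12)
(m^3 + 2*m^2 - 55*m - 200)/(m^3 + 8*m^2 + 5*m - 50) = (m - 8)/(m - 2)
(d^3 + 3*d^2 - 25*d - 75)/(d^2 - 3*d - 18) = (d^2 - 25)/(d - 6)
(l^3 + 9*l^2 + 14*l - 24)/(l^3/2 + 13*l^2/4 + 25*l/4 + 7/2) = 4*(l^3 + 9*l^2 + 14*l - 24)/(2*l^3 + 13*l^2 + 25*l + 14)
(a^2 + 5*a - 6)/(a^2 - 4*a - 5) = (-a^2 - 5*a + 6)/(-a^2 + 4*a + 5)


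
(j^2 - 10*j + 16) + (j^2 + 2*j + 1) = 2*j^2 - 8*j + 17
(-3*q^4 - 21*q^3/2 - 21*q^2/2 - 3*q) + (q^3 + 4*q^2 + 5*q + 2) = -3*q^4 - 19*q^3/2 - 13*q^2/2 + 2*q + 2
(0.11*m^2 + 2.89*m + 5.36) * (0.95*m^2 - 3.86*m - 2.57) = 0.1045*m^4 + 2.3209*m^3 - 6.3461*m^2 - 28.1169*m - 13.7752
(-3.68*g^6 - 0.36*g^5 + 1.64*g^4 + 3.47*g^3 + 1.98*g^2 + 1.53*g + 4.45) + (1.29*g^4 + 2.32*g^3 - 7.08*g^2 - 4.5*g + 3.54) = -3.68*g^6 - 0.36*g^5 + 2.93*g^4 + 5.79*g^3 - 5.1*g^2 - 2.97*g + 7.99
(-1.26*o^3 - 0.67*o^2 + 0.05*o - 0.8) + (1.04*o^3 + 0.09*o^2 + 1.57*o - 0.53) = -0.22*o^3 - 0.58*o^2 + 1.62*o - 1.33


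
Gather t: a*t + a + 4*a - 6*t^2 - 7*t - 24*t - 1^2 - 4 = 5*a - 6*t^2 + t*(a - 31) - 5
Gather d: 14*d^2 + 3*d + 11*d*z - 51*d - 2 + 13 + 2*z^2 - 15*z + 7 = 14*d^2 + d*(11*z - 48) + 2*z^2 - 15*z + 18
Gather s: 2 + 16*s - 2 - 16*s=0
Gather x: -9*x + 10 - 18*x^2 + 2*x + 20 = -18*x^2 - 7*x + 30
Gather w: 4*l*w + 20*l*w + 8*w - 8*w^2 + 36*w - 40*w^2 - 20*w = -48*w^2 + w*(24*l + 24)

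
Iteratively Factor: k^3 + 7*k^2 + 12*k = (k + 4)*(k^2 + 3*k) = k*(k + 4)*(k + 3)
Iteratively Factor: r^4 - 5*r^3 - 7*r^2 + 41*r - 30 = (r - 2)*(r^3 - 3*r^2 - 13*r + 15) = (r - 2)*(r - 1)*(r^2 - 2*r - 15) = (r - 2)*(r - 1)*(r + 3)*(r - 5)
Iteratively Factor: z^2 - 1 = (z - 1)*(z + 1)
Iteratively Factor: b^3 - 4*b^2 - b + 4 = (b - 1)*(b^2 - 3*b - 4) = (b - 1)*(b + 1)*(b - 4)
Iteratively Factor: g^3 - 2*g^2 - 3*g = (g - 3)*(g^2 + g) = (g - 3)*(g + 1)*(g)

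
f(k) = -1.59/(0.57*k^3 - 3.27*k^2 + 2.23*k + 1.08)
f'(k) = -1.59*(-1.71*k^2 + 6.54*k - 2.23)/(0.57*k^3 - 3.27*k^2 + 2.23*k + 1.08)^2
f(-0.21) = -3.44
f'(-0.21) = 27.38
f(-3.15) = 0.03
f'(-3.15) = 0.02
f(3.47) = 0.24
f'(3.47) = 0.00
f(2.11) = 0.47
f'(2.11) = -0.54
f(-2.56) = 0.04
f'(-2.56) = 0.04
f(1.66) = 0.98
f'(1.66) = -2.37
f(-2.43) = 0.05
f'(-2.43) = 0.04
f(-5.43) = 0.01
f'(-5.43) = 0.00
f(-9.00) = 0.00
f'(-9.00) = 0.00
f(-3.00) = 0.03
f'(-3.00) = 0.02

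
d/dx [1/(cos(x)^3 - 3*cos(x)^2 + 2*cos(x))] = (3*sin(x) + 2*sin(x)/cos(x)^2 - 6*tan(x))/((cos(x) - 2)^2*(cos(x) - 1)^2)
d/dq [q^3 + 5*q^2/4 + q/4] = 3*q^2 + 5*q/2 + 1/4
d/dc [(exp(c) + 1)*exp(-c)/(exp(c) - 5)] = (-exp(2*c) - 2*exp(c) + 5)*exp(-c)/(exp(2*c) - 10*exp(c) + 25)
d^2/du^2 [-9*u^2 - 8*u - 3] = -18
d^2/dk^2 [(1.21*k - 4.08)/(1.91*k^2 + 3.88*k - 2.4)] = ((6.196 - 13.8666*k)*(1.91*k^2 + 3.88*k - 2.4) + (1.21*k - 4.08)*(3.82*k + 3.88)*(7.64*k + 7.76))/(1.91*k^2 + 3.88*k - 2.4)^3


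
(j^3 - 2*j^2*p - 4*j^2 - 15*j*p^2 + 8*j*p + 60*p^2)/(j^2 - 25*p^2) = (j^2 + 3*j*p - 4*j - 12*p)/(j + 5*p)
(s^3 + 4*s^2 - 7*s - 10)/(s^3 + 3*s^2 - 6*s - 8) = (s + 5)/(s + 4)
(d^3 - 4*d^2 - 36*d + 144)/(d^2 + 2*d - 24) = d - 6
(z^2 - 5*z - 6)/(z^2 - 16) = (z^2 - 5*z - 6)/(z^2 - 16)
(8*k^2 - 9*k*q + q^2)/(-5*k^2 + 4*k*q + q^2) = (-8*k + q)/(5*k + q)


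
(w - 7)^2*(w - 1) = w^3 - 15*w^2 + 63*w - 49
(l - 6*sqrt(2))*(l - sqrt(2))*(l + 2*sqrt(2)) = l^3 - 5*sqrt(2)*l^2 - 16*l + 24*sqrt(2)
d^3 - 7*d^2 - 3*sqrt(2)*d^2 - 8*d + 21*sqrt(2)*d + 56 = (d - 7)*(d - 4*sqrt(2))*(d + sqrt(2))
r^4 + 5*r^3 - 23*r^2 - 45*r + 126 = (r - 3)*(r - 2)*(r + 3)*(r + 7)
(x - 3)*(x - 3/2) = x^2 - 9*x/2 + 9/2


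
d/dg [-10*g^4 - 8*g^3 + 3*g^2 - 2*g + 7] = -40*g^3 - 24*g^2 + 6*g - 2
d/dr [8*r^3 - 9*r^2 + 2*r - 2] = 24*r^2 - 18*r + 2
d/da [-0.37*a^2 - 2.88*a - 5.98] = -0.74*a - 2.88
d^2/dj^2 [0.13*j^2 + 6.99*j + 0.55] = 0.260000000000000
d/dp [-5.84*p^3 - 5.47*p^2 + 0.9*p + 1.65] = -17.52*p^2 - 10.94*p + 0.9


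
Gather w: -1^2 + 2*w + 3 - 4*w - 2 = -2*w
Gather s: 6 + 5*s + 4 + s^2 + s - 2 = s^2 + 6*s + 8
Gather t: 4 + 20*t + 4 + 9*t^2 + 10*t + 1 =9*t^2 + 30*t + 9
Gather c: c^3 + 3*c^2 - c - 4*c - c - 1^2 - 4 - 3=c^3 + 3*c^2 - 6*c - 8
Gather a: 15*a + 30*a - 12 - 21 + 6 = 45*a - 27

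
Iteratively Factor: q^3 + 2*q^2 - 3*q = (q)*(q^2 + 2*q - 3) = q*(q + 3)*(q - 1)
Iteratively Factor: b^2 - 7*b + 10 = (b - 2)*(b - 5)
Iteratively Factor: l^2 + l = (l + 1)*(l)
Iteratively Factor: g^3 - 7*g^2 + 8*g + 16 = (g - 4)*(g^2 - 3*g - 4) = (g - 4)*(g + 1)*(g - 4)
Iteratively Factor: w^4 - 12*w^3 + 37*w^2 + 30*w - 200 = (w - 5)*(w^3 - 7*w^2 + 2*w + 40) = (w - 5)^2*(w^2 - 2*w - 8) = (w - 5)^2*(w + 2)*(w - 4)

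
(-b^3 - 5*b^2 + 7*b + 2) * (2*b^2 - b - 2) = -2*b^5 - 9*b^4 + 21*b^3 + 7*b^2 - 16*b - 4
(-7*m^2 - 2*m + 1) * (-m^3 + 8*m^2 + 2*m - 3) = 7*m^5 - 54*m^4 - 31*m^3 + 25*m^2 + 8*m - 3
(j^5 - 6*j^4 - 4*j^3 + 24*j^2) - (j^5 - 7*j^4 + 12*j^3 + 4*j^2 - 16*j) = j^4 - 16*j^3 + 20*j^2 + 16*j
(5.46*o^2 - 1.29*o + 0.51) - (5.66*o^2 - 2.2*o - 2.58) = -0.2*o^2 + 0.91*o + 3.09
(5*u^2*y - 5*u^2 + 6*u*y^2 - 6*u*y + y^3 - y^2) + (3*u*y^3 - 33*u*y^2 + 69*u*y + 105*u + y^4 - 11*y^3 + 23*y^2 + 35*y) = 5*u^2*y - 5*u^2 + 3*u*y^3 - 27*u*y^2 + 63*u*y + 105*u + y^4 - 10*y^3 + 22*y^2 + 35*y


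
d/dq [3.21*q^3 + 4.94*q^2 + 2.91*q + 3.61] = 9.63*q^2 + 9.88*q + 2.91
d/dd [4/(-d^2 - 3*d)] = 4*(2*d + 3)/(d^2*(d + 3)^2)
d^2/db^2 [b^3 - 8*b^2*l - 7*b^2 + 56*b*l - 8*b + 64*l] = 6*b - 16*l - 14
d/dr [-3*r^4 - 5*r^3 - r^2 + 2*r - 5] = -12*r^3 - 15*r^2 - 2*r + 2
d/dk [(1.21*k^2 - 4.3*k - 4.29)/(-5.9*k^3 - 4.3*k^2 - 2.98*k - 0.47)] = (7.139*k^4 - 50.74*k^3 - 98.0288*k^2 - 38.0314*k - 10.7632)/(34.81*k^6 + 50.74*k^5 + 53.654*k^4 + 31.174*k^3 + 12.9224*k^2 + 2.8012*k + 0.2209)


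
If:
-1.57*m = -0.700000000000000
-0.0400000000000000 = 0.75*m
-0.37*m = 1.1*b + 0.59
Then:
No Solution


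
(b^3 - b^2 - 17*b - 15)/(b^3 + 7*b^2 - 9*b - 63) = (b^2 - 4*b - 5)/(b^2 + 4*b - 21)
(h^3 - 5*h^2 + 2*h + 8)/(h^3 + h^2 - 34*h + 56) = (h + 1)/(h + 7)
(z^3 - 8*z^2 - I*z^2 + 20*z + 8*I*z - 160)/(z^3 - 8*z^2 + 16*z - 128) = (z - 5*I)/(z - 4*I)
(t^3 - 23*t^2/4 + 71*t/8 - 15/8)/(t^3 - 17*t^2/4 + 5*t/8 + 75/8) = (4*t - 1)/(4*t + 5)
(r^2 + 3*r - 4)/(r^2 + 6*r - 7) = (r + 4)/(r + 7)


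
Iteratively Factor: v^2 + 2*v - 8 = (v + 4)*(v - 2)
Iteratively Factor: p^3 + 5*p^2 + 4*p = (p)*(p^2 + 5*p + 4) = p*(p + 4)*(p + 1)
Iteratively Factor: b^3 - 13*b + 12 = (b + 4)*(b^2 - 4*b + 3) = (b - 1)*(b + 4)*(b - 3)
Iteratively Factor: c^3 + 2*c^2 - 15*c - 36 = (c + 3)*(c^2 - c - 12) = (c - 4)*(c + 3)*(c + 3)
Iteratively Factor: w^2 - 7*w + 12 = (w - 4)*(w - 3)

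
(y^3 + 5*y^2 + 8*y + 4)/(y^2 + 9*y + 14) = (y^2 + 3*y + 2)/(y + 7)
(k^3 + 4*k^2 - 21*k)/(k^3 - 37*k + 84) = k/(k - 4)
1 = 1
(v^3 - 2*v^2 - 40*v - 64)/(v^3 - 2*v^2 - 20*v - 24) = (v^2 - 4*v - 32)/(v^2 - 4*v - 12)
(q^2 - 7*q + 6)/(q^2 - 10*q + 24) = (q - 1)/(q - 4)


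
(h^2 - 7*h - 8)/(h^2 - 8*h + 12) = (h^2 - 7*h - 8)/(h^2 - 8*h + 12)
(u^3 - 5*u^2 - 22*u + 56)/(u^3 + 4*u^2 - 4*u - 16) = (u - 7)/(u + 2)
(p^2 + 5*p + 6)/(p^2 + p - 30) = (p^2 + 5*p + 6)/(p^2 + p - 30)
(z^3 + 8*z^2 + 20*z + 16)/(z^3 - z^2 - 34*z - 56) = (z + 2)/(z - 7)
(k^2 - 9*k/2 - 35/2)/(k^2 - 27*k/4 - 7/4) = 2*(2*k + 5)/(4*k + 1)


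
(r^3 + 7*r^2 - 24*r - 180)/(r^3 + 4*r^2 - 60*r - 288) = (r - 5)/(r - 8)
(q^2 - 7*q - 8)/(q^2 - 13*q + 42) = (q^2 - 7*q - 8)/(q^2 - 13*q + 42)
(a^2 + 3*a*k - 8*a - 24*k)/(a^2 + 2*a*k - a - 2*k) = (a^2 + 3*a*k - 8*a - 24*k)/(a^2 + 2*a*k - a - 2*k)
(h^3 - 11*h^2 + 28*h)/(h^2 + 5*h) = (h^2 - 11*h + 28)/(h + 5)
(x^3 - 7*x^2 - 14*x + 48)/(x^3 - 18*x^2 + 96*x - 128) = (x + 3)/(x - 8)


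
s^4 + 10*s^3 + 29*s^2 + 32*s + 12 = (s + 1)^2*(s + 2)*(s + 6)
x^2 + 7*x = x*(x + 7)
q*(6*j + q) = 6*j*q + q^2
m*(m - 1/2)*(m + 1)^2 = m^4 + 3*m^3/2 - m/2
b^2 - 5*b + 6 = (b - 3)*(b - 2)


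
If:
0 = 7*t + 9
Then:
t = -9/7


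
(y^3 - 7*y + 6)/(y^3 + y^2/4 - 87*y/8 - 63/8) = 8*(y^2 - 3*y + 2)/(8*y^2 - 22*y - 21)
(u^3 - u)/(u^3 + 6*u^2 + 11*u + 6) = u*(u - 1)/(u^2 + 5*u + 6)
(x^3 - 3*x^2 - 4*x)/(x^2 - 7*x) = (x^2 - 3*x - 4)/(x - 7)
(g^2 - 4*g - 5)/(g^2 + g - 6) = (g^2 - 4*g - 5)/(g^2 + g - 6)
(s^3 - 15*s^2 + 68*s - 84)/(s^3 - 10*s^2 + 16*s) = (s^2 - 13*s + 42)/(s*(s - 8))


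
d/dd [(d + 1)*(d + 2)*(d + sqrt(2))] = 3*d^2 + 2*sqrt(2)*d + 6*d + 2 + 3*sqrt(2)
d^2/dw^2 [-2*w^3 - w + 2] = -12*w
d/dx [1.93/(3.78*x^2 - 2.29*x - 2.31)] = (4.4197 - 14.5908*x)/(-3.78*x^2 + 2.29*x + 2.31)^2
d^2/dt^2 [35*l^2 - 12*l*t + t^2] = 2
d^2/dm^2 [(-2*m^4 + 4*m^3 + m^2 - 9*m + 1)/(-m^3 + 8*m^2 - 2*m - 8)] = 2*(91*m^6 - 93*m^5 - 384*m^4 + 646*m^3 - 246*m^2 + 1032*m - 276)/(m^9 - 24*m^8 + 198*m^7 - 584*m^6 + 12*m^5 + 1536*m^4 - 568*m^3 - 1440*m^2 + 384*m + 512)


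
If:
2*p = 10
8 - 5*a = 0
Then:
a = 8/5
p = 5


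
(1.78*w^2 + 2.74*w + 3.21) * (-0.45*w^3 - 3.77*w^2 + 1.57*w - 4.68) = -0.801*w^5 - 7.9436*w^4 - 8.9797*w^3 - 16.1303*w^2 - 7.7835*w - 15.0228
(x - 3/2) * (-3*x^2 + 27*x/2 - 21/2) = -3*x^3 + 18*x^2 - 123*x/4 + 63/4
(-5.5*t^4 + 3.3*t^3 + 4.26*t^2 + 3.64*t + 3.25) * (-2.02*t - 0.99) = 11.11*t^5 - 1.221*t^4 - 11.8722*t^3 - 11.5702*t^2 - 10.1686*t - 3.2175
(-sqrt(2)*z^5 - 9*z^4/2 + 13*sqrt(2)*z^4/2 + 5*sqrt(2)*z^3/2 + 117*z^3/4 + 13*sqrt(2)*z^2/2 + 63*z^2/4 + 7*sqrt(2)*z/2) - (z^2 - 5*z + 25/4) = -sqrt(2)*z^5 - 9*z^4/2 + 13*sqrt(2)*z^4/2 + 5*sqrt(2)*z^3/2 + 117*z^3/4 + 13*sqrt(2)*z^2/2 + 59*z^2/4 + 7*sqrt(2)*z/2 + 5*z - 25/4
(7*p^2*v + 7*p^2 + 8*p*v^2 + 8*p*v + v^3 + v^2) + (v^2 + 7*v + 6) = 7*p^2*v + 7*p^2 + 8*p*v^2 + 8*p*v + v^3 + 2*v^2 + 7*v + 6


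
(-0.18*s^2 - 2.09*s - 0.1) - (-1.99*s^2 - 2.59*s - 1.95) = 1.81*s^2 + 0.5*s + 1.85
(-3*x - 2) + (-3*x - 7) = -6*x - 9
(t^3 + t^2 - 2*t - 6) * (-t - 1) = -t^4 - 2*t^3 + t^2 + 8*t + 6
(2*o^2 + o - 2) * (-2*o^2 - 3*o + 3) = -4*o^4 - 8*o^3 + 7*o^2 + 9*o - 6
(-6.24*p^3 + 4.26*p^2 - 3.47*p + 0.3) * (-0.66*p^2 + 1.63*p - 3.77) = 4.1184*p^5 - 12.9828*p^4 + 32.7588*p^3 - 21.9143*p^2 + 13.5709*p - 1.131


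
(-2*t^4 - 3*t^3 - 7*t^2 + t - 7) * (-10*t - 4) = 20*t^5 + 38*t^4 + 82*t^3 + 18*t^2 + 66*t + 28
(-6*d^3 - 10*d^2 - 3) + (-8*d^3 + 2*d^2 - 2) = -14*d^3 - 8*d^2 - 5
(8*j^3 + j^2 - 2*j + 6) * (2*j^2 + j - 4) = 16*j^5 + 10*j^4 - 35*j^3 + 6*j^2 + 14*j - 24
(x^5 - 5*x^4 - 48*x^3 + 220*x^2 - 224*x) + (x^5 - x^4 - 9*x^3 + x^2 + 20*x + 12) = 2*x^5 - 6*x^4 - 57*x^3 + 221*x^2 - 204*x + 12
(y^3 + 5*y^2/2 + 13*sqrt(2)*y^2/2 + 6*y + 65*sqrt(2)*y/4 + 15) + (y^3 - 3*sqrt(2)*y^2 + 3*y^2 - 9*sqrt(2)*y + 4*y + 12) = 2*y^3 + 7*sqrt(2)*y^2/2 + 11*y^2/2 + 10*y + 29*sqrt(2)*y/4 + 27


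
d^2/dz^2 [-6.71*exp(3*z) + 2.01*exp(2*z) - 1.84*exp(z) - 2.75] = (-60.39*exp(2*z) + 8.04*exp(z) - 1.84)*exp(z)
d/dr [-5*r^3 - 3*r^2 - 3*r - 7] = -15*r^2 - 6*r - 3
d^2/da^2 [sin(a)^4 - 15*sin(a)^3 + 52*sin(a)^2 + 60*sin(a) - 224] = -16*sin(a)^4 + 135*sin(a)^3 - 196*sin(a)^2 - 150*sin(a) + 104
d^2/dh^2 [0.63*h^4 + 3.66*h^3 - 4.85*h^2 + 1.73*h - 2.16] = 7.56*h^2 + 21.96*h - 9.7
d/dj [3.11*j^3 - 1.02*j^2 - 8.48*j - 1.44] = 9.33*j^2 - 2.04*j - 8.48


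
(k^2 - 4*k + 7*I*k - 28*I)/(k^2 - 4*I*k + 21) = (k^2 + k*(-4 + 7*I) - 28*I)/(k^2 - 4*I*k + 21)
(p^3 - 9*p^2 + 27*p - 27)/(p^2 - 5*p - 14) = (-p^3 + 9*p^2 - 27*p + 27)/(-p^2 + 5*p + 14)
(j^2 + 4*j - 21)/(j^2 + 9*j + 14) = (j - 3)/(j + 2)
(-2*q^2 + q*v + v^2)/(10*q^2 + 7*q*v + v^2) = (-q + v)/(5*q + v)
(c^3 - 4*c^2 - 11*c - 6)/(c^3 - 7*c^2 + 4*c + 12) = (c + 1)/(c - 2)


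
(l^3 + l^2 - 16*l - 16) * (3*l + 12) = 3*l^4 + 15*l^3 - 36*l^2 - 240*l - 192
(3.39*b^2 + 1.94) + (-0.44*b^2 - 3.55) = 2.95*b^2 - 1.61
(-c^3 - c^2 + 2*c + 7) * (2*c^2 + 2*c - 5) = -2*c^5 - 4*c^4 + 7*c^3 + 23*c^2 + 4*c - 35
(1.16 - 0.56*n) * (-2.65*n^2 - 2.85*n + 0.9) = 1.484*n^3 - 1.478*n^2 - 3.81*n + 1.044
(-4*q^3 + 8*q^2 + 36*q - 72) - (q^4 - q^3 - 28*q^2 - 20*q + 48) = -q^4 - 3*q^3 + 36*q^2 + 56*q - 120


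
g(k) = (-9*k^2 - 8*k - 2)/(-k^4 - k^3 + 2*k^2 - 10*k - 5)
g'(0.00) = 0.80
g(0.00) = 0.40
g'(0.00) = 0.80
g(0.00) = 0.40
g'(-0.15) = 0.64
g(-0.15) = 0.29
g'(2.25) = -0.48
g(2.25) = 1.21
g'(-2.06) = 2.39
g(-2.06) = -1.60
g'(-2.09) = 2.59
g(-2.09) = -1.67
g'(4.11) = -0.22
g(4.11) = 0.51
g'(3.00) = -0.41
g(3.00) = 0.86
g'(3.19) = -0.38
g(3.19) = 0.78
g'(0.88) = 0.75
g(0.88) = 1.18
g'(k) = (-18*k - 8)/(-k^4 - k^3 + 2*k^2 - 10*k - 5) + (-9*k^2 - 8*k - 2)*(4*k^3 + 3*k^2 - 4*k + 10)/(-k^4 - k^3 + 2*k^2 - 10*k - 5)^2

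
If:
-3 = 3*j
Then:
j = -1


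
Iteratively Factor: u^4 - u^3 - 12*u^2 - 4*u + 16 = (u - 1)*(u^3 - 12*u - 16) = (u - 1)*(u + 2)*(u^2 - 2*u - 8) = (u - 1)*(u + 2)^2*(u - 4)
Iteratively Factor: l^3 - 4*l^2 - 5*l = (l - 5)*(l^2 + l) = l*(l - 5)*(l + 1)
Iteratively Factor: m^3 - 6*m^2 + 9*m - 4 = (m - 1)*(m^2 - 5*m + 4) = (m - 1)^2*(m - 4)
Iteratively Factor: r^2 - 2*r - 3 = (r + 1)*(r - 3)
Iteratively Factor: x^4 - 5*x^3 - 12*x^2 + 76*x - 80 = (x - 2)*(x^3 - 3*x^2 - 18*x + 40) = (x - 5)*(x - 2)*(x^2 + 2*x - 8) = (x - 5)*(x - 2)*(x + 4)*(x - 2)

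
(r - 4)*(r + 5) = r^2 + r - 20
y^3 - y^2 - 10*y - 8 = (y - 4)*(y + 1)*(y + 2)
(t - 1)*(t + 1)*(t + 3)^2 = t^4 + 6*t^3 + 8*t^2 - 6*t - 9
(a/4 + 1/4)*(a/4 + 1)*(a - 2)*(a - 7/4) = a^4/16 + 5*a^3/64 - 45*a^2/64 + 5*a/32 + 7/8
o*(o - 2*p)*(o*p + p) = o^3*p - 2*o^2*p^2 + o^2*p - 2*o*p^2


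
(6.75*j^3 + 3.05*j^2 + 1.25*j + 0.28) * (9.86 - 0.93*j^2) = -6.2775*j^5 - 2.8365*j^4 + 65.3925*j^3 + 29.8126*j^2 + 12.325*j + 2.7608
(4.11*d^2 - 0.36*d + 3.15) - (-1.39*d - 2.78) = 4.11*d^2 + 1.03*d + 5.93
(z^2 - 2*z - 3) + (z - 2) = z^2 - z - 5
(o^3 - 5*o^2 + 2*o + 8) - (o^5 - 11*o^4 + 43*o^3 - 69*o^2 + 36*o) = -o^5 + 11*o^4 - 42*o^3 + 64*o^2 - 34*o + 8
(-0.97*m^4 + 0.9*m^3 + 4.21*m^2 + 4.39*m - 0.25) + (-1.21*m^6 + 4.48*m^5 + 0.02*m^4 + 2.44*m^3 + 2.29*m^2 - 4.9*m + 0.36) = -1.21*m^6 + 4.48*m^5 - 0.95*m^4 + 3.34*m^3 + 6.5*m^2 - 0.510000000000001*m + 0.11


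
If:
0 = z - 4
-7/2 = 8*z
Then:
No Solution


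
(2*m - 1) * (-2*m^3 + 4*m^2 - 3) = -4*m^4 + 10*m^3 - 4*m^2 - 6*m + 3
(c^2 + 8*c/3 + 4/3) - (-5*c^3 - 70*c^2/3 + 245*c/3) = 5*c^3 + 73*c^2/3 - 79*c + 4/3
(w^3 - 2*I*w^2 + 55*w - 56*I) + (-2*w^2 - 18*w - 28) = w^3 - 2*w^2 - 2*I*w^2 + 37*w - 28 - 56*I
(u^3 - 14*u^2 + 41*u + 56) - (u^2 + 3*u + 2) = u^3 - 15*u^2 + 38*u + 54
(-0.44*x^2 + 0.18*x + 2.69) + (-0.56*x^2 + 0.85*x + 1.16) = -1.0*x^2 + 1.03*x + 3.85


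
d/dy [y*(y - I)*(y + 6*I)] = 3*y^2 + 10*I*y + 6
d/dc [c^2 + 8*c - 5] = 2*c + 8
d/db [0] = 0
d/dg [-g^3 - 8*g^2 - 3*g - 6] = -3*g^2 - 16*g - 3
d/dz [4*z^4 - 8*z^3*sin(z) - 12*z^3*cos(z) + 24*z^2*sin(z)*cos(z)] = 4*z*(3*z^2*sin(z) - 2*z^2*cos(z) + 4*z^2 - 6*z*sin(z) - 9*z*cos(z) + 6*z*cos(2*z) + 6*sin(2*z))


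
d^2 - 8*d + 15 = (d - 5)*(d - 3)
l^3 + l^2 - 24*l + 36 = (l - 3)*(l - 2)*(l + 6)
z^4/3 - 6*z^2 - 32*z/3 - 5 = (z/3 + 1)*(z - 5)*(z + 1)^2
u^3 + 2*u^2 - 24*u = u*(u - 4)*(u + 6)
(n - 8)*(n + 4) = n^2 - 4*n - 32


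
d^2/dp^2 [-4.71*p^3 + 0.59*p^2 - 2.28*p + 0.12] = 1.18 - 28.26*p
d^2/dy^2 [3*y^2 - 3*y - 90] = 6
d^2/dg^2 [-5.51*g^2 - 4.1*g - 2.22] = -11.0200000000000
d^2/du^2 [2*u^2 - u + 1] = 4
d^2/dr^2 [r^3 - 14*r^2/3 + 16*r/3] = 6*r - 28/3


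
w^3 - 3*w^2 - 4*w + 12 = (w - 3)*(w - 2)*(w + 2)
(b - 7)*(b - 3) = b^2 - 10*b + 21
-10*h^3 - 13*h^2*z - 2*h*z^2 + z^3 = (-5*h + z)*(h + z)*(2*h + z)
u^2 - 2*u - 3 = (u - 3)*(u + 1)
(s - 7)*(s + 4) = s^2 - 3*s - 28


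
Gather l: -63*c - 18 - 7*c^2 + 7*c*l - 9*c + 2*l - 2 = -7*c^2 - 72*c + l*(7*c + 2) - 20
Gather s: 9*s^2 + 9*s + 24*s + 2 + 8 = 9*s^2 + 33*s + 10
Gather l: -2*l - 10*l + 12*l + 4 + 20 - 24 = 0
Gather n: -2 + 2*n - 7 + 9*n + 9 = 11*n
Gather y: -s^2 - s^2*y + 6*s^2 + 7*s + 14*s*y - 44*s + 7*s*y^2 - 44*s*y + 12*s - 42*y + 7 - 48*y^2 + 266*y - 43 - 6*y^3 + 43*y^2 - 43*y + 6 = 5*s^2 - 25*s - 6*y^3 + y^2*(7*s - 5) + y*(-s^2 - 30*s + 181) - 30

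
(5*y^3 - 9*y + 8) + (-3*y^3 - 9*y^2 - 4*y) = 2*y^3 - 9*y^2 - 13*y + 8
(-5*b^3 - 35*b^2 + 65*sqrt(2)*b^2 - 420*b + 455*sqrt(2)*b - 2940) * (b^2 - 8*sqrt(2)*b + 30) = -5*b^5 - 35*b^4 + 105*sqrt(2)*b^4 - 1610*b^3 + 735*sqrt(2)*b^3 - 11270*b^2 + 5310*sqrt(2)*b^2 - 12600*b + 37170*sqrt(2)*b - 88200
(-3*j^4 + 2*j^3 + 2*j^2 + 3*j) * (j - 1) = -3*j^5 + 5*j^4 + j^2 - 3*j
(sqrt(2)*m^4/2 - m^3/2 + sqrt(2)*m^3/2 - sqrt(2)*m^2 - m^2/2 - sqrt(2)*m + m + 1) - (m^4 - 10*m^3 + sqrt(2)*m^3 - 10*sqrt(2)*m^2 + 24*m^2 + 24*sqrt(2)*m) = -m^4 + sqrt(2)*m^4/2 - sqrt(2)*m^3/2 + 19*m^3/2 - 49*m^2/2 + 9*sqrt(2)*m^2 - 25*sqrt(2)*m + m + 1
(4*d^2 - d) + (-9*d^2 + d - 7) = -5*d^2 - 7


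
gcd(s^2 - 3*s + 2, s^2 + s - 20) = 1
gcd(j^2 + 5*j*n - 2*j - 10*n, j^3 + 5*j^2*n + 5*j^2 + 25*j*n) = j + 5*n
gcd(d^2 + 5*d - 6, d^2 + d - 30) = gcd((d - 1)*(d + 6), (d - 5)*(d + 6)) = d + 6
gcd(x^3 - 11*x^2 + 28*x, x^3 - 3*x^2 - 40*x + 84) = x - 7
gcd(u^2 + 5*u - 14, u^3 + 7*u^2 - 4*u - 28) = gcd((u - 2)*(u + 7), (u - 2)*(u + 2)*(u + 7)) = u^2 + 5*u - 14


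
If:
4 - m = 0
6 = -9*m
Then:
No Solution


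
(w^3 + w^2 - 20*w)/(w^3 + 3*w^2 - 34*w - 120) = w*(w - 4)/(w^2 - 2*w - 24)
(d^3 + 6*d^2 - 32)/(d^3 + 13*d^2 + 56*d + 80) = (d - 2)/(d + 5)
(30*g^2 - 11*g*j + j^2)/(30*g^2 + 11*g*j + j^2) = (30*g^2 - 11*g*j + j^2)/(30*g^2 + 11*g*j + j^2)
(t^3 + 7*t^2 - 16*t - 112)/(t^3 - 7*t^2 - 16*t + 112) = (t + 7)/(t - 7)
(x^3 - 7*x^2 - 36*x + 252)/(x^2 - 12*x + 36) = (x^2 - x - 42)/(x - 6)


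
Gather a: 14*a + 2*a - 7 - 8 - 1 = 16*a - 16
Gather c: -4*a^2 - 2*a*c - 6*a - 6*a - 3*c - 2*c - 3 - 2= -4*a^2 - 12*a + c*(-2*a - 5) - 5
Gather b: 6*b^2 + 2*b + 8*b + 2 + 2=6*b^2 + 10*b + 4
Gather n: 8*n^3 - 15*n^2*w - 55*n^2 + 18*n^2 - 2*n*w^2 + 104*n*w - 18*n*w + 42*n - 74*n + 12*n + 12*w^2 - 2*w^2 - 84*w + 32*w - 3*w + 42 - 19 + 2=8*n^3 + n^2*(-15*w - 37) + n*(-2*w^2 + 86*w - 20) + 10*w^2 - 55*w + 25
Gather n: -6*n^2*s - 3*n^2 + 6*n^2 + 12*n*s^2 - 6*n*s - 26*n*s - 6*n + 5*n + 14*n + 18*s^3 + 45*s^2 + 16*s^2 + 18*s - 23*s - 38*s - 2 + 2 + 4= n^2*(3 - 6*s) + n*(12*s^2 - 32*s + 13) + 18*s^3 + 61*s^2 - 43*s + 4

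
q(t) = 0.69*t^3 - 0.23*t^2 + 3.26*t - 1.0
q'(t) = 2.07*t^2 - 0.46*t + 3.26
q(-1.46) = -8.40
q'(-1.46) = 8.34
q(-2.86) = -28.35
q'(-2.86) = 21.51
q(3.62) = 40.52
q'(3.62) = 28.72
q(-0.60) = -3.19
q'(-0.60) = 4.28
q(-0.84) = -4.31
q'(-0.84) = 5.11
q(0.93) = 2.39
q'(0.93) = 4.62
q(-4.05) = -63.81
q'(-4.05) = 39.08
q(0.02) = -0.93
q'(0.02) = 3.25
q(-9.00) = -551.98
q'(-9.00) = 175.07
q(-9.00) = -551.98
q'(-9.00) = 175.07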